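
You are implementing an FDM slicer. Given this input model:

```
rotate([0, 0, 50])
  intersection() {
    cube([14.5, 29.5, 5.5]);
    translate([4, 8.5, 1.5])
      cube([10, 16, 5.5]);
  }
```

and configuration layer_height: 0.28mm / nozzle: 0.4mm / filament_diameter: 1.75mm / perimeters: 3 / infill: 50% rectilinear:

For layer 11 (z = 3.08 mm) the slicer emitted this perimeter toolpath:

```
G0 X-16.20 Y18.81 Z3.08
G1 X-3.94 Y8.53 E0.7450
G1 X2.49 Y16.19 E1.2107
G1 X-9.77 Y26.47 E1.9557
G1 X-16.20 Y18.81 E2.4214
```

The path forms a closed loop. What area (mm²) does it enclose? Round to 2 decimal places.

Apply the shoelace formula to the sequence of (X, Y) vertices; enclosed area = 160.01 mm².

160.01 mm²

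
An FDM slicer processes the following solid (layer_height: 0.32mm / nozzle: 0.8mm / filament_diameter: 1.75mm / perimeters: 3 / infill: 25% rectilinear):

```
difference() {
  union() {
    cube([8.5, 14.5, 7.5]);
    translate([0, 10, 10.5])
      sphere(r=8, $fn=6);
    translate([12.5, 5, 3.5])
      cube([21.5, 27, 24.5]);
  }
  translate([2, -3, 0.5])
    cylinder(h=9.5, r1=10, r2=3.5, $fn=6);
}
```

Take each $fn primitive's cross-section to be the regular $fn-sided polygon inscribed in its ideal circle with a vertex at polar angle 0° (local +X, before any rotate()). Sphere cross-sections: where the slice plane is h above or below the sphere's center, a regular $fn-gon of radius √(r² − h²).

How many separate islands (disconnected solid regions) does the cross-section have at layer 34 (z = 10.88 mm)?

2

At z = 10.88 mm: the cube is absent (z outside [0, 7.5]); the sphere at (0, 10): section is a regular 6-gon, circumradius = √(r²−h²) = √(8²−0.38²) = 7.991; the cube at (12.5, 5) (footprint 21.5×27) is included at this height; Merging all regions: the 2 present regions are separate (no shared area or edge), so areas and boundary lengths simply add and each stays a separate island — 2 connected regions; the cone at (2, -3) is not intersected at this z (z outside [0.5, 10]); Taking the first minus the rest: none of the subtracted shapes is present at this height, so the result so far is unchanged — 2 connected regions. Overall, the cross-section has 2 separate islands. Island count = 2.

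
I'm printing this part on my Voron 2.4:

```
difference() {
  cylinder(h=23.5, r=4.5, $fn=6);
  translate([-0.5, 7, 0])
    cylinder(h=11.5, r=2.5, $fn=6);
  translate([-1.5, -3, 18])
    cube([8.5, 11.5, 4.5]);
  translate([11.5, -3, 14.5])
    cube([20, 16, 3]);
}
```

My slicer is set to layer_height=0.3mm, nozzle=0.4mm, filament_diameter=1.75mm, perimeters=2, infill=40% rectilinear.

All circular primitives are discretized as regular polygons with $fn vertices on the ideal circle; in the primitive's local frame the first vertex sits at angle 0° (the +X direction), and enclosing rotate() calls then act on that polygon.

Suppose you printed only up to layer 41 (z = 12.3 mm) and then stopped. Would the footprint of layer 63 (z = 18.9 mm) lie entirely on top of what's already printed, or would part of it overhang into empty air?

entirely on top

Compare the two slices. At z = 12.3: the r=4.5 cylinder gives a regular 6-gon of circumradius 4.5 (constant along its height) (area = (6/2)·4.500²·sin(360°/6) = 52.61 mm²); the cylinder at (-0.5, 7) does not reach this height (z outside [0, 11.5]); the cube at (-1.5, -3) is not intersected at this z (z outside [18, 22.5]); the cube at (11.5, -3) does not reach this height (z outside [14.5, 17.5]); Subtracting the remaining from the first: none of the subtracted shapes is present at this height, so the r=4.5 cylinder is unchanged — area = 52.61 mm². At z = 18.9: the r=4.5 cylinder gives a regular 6-gon of circumradius 4.5 (constant along its height) (area = (6/2)·4.500²·sin(360°/6) = 52.61 mm²); the cylinder at (-0.5, 7) is not intersected at this z (z outside [0, 11.5]); the cube at (-1.5, -3) is present — its section is the full 8.5×11.5 rectangle (area 97.75 mm²); the cube at (11.5, -3) is not intersected at this z (z outside [14.5, 17.5]); After the difference (first − rest): starting from the r=4.5 cylinder (52.61 mm²), the 8.5×11.5 cube at (-1.5, -3) partially overlaps it — only the 34.40 mm² overlap (of its 97.75 mm²) is removed, clipping the outline — area = 18.21 mm². Checking containment: the cross-section at z = 18.9 is a subset of the cross-section at z = 12.3.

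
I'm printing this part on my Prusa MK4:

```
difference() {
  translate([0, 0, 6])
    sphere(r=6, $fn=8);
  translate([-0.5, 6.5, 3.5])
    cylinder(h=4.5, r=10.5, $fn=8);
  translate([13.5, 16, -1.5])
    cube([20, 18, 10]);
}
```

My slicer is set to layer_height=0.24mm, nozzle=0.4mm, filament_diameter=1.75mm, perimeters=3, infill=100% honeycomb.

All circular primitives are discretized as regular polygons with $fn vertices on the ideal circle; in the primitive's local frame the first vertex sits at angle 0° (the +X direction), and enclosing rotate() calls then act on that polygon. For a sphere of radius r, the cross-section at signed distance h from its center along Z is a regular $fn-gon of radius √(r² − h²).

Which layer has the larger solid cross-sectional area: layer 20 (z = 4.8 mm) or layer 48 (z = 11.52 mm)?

Layer 20 (z = 4.8): the sphere: section is a regular 8-gon, circumradius = √(r²−h²) = √(6²−1.2²) = 5.879 (area = (8/2)·5.879²·sin(360°/8) = 97.75 mm²); the r=10.5 cylinder at (-0.5, 6.5) contributes a regular 8-gon of circumradius 10.5 (area = (8/2)·10.500²·sin(360°/8) = 311.83 mm²); the cube at (13.5, 16) is present — its section is the full 20×18 rectangle (area 360.00 mm²); After the difference (first − rest): starting from the r=6 sphere (97.75 mm²), the r=10.5 cylinder at (-0.5, 6.5) partially overlaps it — only the 80.24 mm² overlap (of its 311.83 mm²) is removed, clipping the outline; the 20×18 cube at (13.5, 16) misses the remaining region (no effect) — area = 17.51 mm². So its area = 17.51 mm². Layer 48 (z = 11.52): the sphere: section is a regular 8-gon, circumradius = √(r²−h²) = √(6²−5.52²) = 2.352 (area = (8/2)·2.352²·sin(360°/8) = 15.64 mm²); the cylinder at (-0.5, 6.5) does not reach this height (z outside [3.5, 8]); the cube at (13.5, 16) is absent (z outside [-1.5, 8.5]); Subtracting the remaining from the first: none of the subtracted shapes is present at this height, so the r=6 sphere is unchanged — area = 15.64 mm². So its area = 15.64 mm². Layer 20 is larger (17.51 vs 15.64 mm²).

layer 20 (z = 4.8 mm)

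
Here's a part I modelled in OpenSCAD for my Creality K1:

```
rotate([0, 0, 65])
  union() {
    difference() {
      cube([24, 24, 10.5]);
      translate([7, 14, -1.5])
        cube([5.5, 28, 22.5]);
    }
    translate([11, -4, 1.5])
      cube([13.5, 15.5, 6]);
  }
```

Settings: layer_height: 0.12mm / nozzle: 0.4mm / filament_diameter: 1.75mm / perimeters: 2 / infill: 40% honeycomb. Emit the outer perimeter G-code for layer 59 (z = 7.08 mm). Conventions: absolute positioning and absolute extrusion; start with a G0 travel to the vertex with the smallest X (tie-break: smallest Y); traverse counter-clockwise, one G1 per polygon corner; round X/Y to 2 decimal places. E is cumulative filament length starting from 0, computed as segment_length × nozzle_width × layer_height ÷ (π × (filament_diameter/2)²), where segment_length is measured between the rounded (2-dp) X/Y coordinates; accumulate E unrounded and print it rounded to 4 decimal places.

G0 X-21.75 Y10.14 Z7.08
G1 X0.00 Y0.00 E0.4789
G1 X4.65 Y9.97 E0.6984
G1 X8.27 Y8.28 E0.7782
G1 X13.98 Y20.51 E1.0475
G1 X-0.07 Y27.06 E1.3569
G1 X-0.28 Y26.61 E1.3668
G1 X-11.61 Y31.89 E1.6162
G1 X-16.47 Y21.47 E1.8457
G1 X-7.41 Y17.25 E2.0451
G1 X-9.73 Y12.26 E2.1549
G1 X-18.79 Y16.49 E2.3545
G1 X-21.75 Y10.14 E2.4943

At z = 7.08 mm: the cube (footprint 24×24) is included at this height; the cube at (7, 14) (footprint 5.5×28) is included at this height; After the difference (first − rest): starting from the 24×24 cube, the 5.5×28 cube at (7, 14) partially overlaps it — only the 55.00 mm² overlap (of its 154.00 mm²) is removed, clipping the outline — 1 connected region; the cube at (11, -4) (footprint 13.5×15.5) is included at this height; Taking the union: the regions partially overlap (shared area 149.50 mm²), so overlapping operands fuse into one piece — 1 connected region; (whole slice rotated 65° about Z — lengths, areas and connectivity unchanged). The outline is a single polygon with 12 vertices. Extrusion per mm of travel: 0.4 × 0.12 / (π × 0.875²) = 0.019956. Accumulating E over each segment gives final E = 2.4943.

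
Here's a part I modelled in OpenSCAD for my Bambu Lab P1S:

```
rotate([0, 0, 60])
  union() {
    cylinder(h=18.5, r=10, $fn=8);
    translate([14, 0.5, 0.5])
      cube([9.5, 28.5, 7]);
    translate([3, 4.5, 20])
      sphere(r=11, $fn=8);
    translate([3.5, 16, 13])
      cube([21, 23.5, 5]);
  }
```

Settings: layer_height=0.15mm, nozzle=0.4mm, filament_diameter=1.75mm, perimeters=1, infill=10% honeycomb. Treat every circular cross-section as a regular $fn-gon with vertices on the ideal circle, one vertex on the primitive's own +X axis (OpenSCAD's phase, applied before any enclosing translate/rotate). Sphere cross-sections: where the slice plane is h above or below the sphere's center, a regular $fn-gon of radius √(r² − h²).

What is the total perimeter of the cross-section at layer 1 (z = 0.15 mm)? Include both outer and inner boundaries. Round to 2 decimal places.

61.23 mm

At z = 0.15 mm: the r=10 cylinder gives a regular 8-gon of circumradius 10 (constant along its height) (perimeter = 2·8·10.000·sin(180°/8) = 61.23 mm); the cube at (14, 0.5) does not reach this height (z outside [0.5, 7.5]); the sphere at (3, 4.5) is not intersected at this z (|z−center|=19.850 > r=11); the cube at (3.5, 16) does not reach this height (z outside [13, 18]); Merging all regions: only the r=10 cylinder is present, so the union is just that shape — boundary = 61.23 mm; (rotated 60° about Z; rotation is an isometry so areas/perimeters/island counts are preserved). Overall, the cross-section is a single solid region. Total boundary length (outer) = 61.23 mm.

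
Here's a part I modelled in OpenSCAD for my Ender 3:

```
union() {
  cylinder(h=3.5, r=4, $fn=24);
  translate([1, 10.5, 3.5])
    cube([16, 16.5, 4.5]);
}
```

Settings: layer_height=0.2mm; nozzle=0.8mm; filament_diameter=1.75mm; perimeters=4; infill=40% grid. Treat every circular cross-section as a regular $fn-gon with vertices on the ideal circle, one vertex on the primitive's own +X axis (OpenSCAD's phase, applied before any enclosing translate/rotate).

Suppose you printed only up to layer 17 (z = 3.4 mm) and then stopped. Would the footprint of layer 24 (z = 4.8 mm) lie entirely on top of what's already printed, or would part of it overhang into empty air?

Compare the two slices. At z = 3.4: the r=4 cylinder gives a regular 24-gon of circumradius 4 (constant along its height) (area = (24/2)·4.000²·sin(360°/24) = 49.69 mm²); the cube at (1, 10.5) is absent (z outside [3.5, 8]); Merging all regions: only the r=4 cylinder is present, so the union is just that shape — area = 49.69 mm². At z = 4.8: the cylinder is absent (z outside [0, 3.5]); the 16×16.5 cube at (1, 10.5) contributes its full rectangle (area 264.00 mm²); Taking the union: only the 16×16.5 cube at (1, 10.5) is present, so the union is just that shape — area = 264.00 mm². Checking containment: at z = 4.8 the cross-section extends beyond the z = 3.4 cross-section by about 264.00 mm².

part overhangs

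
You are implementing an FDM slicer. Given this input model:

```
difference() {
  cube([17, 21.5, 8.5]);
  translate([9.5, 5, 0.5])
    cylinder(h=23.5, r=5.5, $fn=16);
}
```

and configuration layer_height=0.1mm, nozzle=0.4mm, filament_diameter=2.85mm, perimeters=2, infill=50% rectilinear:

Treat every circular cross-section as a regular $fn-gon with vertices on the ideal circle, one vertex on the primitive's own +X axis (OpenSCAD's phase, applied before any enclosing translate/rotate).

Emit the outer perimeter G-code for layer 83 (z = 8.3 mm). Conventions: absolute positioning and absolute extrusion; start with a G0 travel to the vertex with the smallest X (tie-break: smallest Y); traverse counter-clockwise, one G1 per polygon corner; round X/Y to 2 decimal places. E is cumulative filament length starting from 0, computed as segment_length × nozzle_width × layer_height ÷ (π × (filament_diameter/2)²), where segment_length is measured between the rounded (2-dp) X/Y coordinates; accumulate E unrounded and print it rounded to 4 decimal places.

G0 X0.00 Y0.00 Z8.30
G1 X7.27 Y0.00 E0.0456
G1 X5.61 Y1.11 E0.0581
G1 X4.42 Y2.90 E0.0716
G1 X4.00 Y5.00 E0.0850
G1 X4.42 Y7.10 E0.0984
G1 X5.61 Y8.89 E0.1119
G1 X7.40 Y10.08 E0.1254
G1 X9.50 Y10.50 E0.1388
G1 X11.60 Y10.08 E0.1523
G1 X13.39 Y8.89 E0.1657
G1 X14.58 Y7.10 E0.1792
G1 X15.00 Y5.00 E0.1926
G1 X14.58 Y2.90 E0.2061
G1 X13.39 Y1.11 E0.2195
G1 X11.73 Y0.00 E0.2321
G1 X17.00 Y0.00 E0.2651
G1 X17.00 Y21.50 E0.3999
G1 X0.00 Y21.50 E0.5065
G1 X0.00 Y0.00 E0.6413

At z = 8.3 mm: the 17×21.5 cube contributes its full rectangle; the r=5.5 cylinder at (9.5, 5) gives a regular 16-gon of circumradius 5.5 (constant along its height); After the difference (first − rest): starting from the 17×21.5 cube, the r=5.5 cylinder at (9.5, 5) partially overlaps it — only the 91.38 mm² overlap (of its 92.61 mm²) is removed, clipping the outline — 1 connected region. The outline is a single polygon with 19 vertices. Extrusion per mm of travel: 0.4 × 0.1 / (π × 1.425²) = 0.006270. Accumulating E over each segment gives final E = 0.6413.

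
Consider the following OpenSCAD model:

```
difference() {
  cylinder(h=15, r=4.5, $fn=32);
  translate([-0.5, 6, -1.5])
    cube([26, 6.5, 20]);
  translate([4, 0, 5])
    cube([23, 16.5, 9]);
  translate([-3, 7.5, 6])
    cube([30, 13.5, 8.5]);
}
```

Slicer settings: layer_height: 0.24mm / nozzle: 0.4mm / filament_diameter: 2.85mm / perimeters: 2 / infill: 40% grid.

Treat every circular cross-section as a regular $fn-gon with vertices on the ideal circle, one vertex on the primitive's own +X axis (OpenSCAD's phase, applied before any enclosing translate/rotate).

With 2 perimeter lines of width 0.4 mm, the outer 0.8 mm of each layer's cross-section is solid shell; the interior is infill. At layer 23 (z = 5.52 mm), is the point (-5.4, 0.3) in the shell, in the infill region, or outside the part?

At z = 5.52 mm: the r=4.5 cylinder gives a regular 32-gon of circumradius 4.5 (constant along its height); the cube at (-0.5, 6) is present — its section is the full 26×6.5 rectangle; the 23×16.5 cube at (4, 0) contributes its full rectangle; the cube at (-3, 7.5) does not reach this height (z outside [6, 14.5]); Subtracting the remaining from the first: starting from the r=4.5 cylinder, the 26×6.5 cube at (-0.5, 6) misses the remaining region (no effect); the 23×16.5 cube at (4, 0) partially overlaps it — only the 0.67 mm² overlap (of its 379.50 mm²) is removed, clipping the outline — 1 connected region. Overall, the cross-section is a single solid region. The nearest boundary edge runs (-4.50, 0.00)→(-4.41, 0.88); distance from the point to it = 0.93 mm. The point is not inside any of the regions above, so it lies outside the cross-section (0.93 mm from the nearest boundary).

outside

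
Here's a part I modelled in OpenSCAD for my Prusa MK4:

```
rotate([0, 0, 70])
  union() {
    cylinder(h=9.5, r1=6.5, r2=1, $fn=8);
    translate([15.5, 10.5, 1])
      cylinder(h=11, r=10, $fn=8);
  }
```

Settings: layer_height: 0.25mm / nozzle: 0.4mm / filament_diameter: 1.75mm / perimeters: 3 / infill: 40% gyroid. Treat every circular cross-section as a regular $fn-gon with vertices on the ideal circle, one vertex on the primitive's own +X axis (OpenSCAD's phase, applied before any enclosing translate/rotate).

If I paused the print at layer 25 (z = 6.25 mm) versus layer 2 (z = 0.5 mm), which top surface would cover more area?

layer 25 (z = 6.25 mm)

Layer 25 (z = 6.25): the cone: at t=0.658 of its height the radius interpolates to r₁+(r₂−r₁)t = 2.882, giving a regular 8-gon of that circumradius (area = (8/2)·2.882²·sin(360°/8) = 23.49 mm²); the r=10 cylinder at (15.5, 10.5) contributes a regular 8-gon of circumradius 10 (area = (8/2)·10.000²·sin(360°/8) = 282.84 mm²); Merging all regions: the 2 present regions are separate (no shared area or edge), so areas and boundary lengths simply add and each stays a separate island — area = 306.33 mm²; (whole slice rotated 70° about Z — lengths, areas and connectivity unchanged). So its area = 306.33 mm². Layer 2 (z = 0.5): the cone: at t=0.053 of its height the radius interpolates to r₁+(r₂−r₁)t = 6.211, giving a regular 8-gon of that circumradius (area = (8/2)·6.211²·sin(360°/8) = 109.09 mm²); the cylinder at (15.5, 10.5) is absent (z outside [1, 12]); Taking the union: only the cone is present, so the union is just that shape — area = 109.09 mm²; (rotated 70° about Z; rotation is an isometry so areas/perimeters/island counts are preserved). So its area = 109.09 mm². Layer 25 is larger (306.33 vs 109.09 mm²).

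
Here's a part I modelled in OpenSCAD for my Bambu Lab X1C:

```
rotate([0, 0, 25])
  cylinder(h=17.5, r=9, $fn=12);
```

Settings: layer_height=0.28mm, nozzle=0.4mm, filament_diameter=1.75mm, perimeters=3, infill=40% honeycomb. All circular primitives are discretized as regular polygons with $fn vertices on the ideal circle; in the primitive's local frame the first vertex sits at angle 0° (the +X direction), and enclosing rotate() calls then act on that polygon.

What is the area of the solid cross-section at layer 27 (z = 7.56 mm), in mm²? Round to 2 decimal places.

At z = 7.56 mm: the r=9 cylinder contributes a regular 12-gon of circumradius 9 (area = (12/2)·9.000²·sin(360°/12) = 243.00 mm²); (rotated 25° about Z; rotation is an isometry so areas/perimeters/island counts are preserved). Overall, the cross-section is a single solid region. Net area = 243.00 mm².

243.00 mm²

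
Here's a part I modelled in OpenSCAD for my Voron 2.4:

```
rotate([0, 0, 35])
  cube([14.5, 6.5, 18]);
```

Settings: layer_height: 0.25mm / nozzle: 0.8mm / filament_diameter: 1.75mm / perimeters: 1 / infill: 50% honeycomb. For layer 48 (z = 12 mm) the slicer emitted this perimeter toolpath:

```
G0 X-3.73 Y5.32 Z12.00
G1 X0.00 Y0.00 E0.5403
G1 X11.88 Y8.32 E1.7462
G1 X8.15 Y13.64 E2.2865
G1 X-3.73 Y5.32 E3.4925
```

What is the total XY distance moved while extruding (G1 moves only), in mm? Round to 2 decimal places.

42.00 mm

Sum the Euclidean lengths of each G1 segment: total = 42.00 mm.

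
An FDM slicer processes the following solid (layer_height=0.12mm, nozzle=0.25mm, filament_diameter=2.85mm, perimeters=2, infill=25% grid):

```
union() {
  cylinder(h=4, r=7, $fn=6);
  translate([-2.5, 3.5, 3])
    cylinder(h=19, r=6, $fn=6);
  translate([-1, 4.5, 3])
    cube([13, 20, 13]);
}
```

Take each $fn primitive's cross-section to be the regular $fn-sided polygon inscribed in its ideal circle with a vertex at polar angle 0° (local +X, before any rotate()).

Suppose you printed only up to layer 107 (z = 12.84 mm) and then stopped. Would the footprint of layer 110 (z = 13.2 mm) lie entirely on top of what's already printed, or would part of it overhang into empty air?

Compare the two slices. At z = 12.84: the cylinder is absent (z outside [0, 4]); the r=6 cylinder at (-2.5, 3.5) contributes a regular 6-gon of circumradius 6 (area = (6/2)·6.000²·sin(360°/6) = 93.53 mm²); the 13×20 cube at (-1, 4.5) contributes its full rectangle (area 260.00 mm²); Taking the union: the regions partially overlap — summed areas 353.53 mm² minus the doubly-counted overlap 11.38 mm² gives 342.15 mm² — area = 342.15 mm². At z = 13.2: the cylinder is not intersected at this z (z outside [0, 4]); the cylinder at (-2.5, 3.5): section is a regular 6-gon, circumradius r=6 (area = (6/2)·6.000²·sin(360°/6) = 93.53 mm²); the cube at (-1, 4.5) (footprint 13×20) is included at this height (area 260.00 mm²); Merging all regions: the regions partially overlap — summed areas 353.53 mm² minus the doubly-counted overlap 11.38 mm² gives 342.15 mm² — area = 342.15 mm². Checking containment: the cross-section at z = 13.2 is a subset of the cross-section at z = 12.84.

entirely on top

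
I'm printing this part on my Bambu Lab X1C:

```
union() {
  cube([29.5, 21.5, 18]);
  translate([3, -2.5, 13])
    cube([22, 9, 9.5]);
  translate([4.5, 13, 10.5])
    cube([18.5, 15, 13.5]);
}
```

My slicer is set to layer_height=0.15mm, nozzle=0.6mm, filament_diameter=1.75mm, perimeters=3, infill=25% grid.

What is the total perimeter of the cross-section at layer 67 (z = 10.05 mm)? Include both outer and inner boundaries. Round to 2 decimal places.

102.00 mm

At z = 10.05 mm: the cube (footprint 29.5×21.5) is included at this height (perimeter 102.00 mm); the cube at (3, -2.5) does not reach this height (z outside [13, 22.5]); the cube at (4.5, 13) is not intersected at this z (z outside [10.5, 24]); Taking the union: only the 29.5×21.5 cube is present, so the union is just that shape — boundary = 102.00 mm. Overall, the cross-section is a single solid region. Total boundary length (outer) = 102.00 mm.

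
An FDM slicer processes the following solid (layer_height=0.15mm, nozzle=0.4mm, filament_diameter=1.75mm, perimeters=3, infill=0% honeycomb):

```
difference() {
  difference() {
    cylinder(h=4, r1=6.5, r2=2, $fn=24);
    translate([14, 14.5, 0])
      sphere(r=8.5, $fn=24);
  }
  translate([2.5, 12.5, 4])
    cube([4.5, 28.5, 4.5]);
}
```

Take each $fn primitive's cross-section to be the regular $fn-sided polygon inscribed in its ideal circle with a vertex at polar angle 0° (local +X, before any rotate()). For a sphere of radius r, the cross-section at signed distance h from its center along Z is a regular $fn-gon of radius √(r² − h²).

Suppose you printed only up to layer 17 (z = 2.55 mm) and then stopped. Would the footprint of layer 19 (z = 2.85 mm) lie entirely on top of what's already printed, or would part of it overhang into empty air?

Compare the two slices. At z = 2.55: the cone (r1=6.5→r2=2) has section circumradius 3.631 here — a regular 24-gon (area = (24/2)·3.631²·sin(360°/24) = 40.95 mm²); the r=8.5 sphere at (14, 14.5) slices to a regular 24-gon of circumradius 8.108 (√(r²−h²) with h=2.55 from center) (area = (24/2)·8.108²·sin(360°/24) = 204.20 mm²); Subtracting the remaining from the first: starting from the cone (40.95 mm²), the r=8.5 sphere at (14, 14.5) misses the remaining region (no effect) — area = 40.95 mm²; the cube at (2.5, 12.5) does not reach this height (z outside [4, 8.5]); Taking the first minus the rest: none of the subtracted shapes is present at this height, so the result so far is unchanged — area = 40.95 mm². At z = 2.85: the cone (r1=6.5→r2=2) has section circumradius 3.294 here — a regular 24-gon (area = (24/2)·3.294²·sin(360°/24) = 33.69 mm²); the r=8.5 sphere at (14, 14.5) contributes a regular 24-gon of circumradius √(8.5²−2.85²) = 8.008 (area = (24/2)·8.008²·sin(360°/24) = 199.17 mm²); After the difference (first − rest): starting from the cone (33.69 mm²), the r=8.5 sphere at (14, 14.5) misses the remaining region (no effect) — area = 33.69 mm²; the cube at (2.5, 12.5) is absent (z outside [4, 8.5]); After the difference (first − rest): none of the subtracted shapes is present at this height, so that combined region is unchanged — area = 33.69 mm². Checking containment: the cross-section at z = 2.85 is a subset of the cross-section at z = 2.55.

entirely on top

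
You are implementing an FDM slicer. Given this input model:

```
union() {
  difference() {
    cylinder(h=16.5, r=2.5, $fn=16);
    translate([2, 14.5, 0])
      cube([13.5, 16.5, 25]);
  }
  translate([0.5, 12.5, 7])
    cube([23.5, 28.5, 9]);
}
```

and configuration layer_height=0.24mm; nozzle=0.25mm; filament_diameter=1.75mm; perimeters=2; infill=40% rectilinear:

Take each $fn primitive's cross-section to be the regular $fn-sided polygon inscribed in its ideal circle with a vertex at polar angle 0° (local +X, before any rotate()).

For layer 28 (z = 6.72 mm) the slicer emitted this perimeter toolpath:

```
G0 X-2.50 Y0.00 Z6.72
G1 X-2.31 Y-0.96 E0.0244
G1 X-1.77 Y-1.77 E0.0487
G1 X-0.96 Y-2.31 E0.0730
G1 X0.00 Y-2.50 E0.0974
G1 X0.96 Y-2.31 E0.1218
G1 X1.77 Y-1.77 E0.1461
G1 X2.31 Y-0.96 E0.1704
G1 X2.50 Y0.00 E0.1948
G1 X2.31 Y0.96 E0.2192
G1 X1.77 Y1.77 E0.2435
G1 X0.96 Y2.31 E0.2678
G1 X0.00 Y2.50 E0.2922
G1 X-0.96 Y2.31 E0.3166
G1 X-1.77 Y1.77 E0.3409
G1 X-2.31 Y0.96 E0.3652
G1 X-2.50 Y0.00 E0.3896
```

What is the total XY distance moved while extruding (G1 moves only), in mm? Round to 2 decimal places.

15.62 mm

Sum the Euclidean lengths of each G1 segment: total = 15.62 mm.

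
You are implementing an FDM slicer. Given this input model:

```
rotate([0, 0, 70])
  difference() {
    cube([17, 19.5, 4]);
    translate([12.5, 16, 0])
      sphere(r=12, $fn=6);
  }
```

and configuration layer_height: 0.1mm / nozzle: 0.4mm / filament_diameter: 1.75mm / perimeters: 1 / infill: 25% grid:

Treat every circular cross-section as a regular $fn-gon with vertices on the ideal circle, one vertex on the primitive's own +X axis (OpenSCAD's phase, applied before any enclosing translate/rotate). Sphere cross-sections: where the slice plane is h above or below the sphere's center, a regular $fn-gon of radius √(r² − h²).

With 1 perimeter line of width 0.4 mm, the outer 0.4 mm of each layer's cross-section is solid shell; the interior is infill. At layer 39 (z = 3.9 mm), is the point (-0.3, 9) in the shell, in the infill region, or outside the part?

At z = 3.9 mm: the 17×19.5 cube contributes its full rectangle; the sphere at (12.5, 16): section is a regular 6-gon, circumradius = √(r²−h²) = √(12²−3.9²) = 11.349; Subtracting the remaining from the first: starting from the 17×19.5 cube, the r=12 sphere at (12.5, 16) partially overlaps it — only the 179.81 mm² overlap (of its 334.61 mm²) is removed, clipping the outline — 1 connected region; (whole slice rotated 70° about Z — lengths, areas and connectivity unchanged). Overall, the cross-section is a single solid region. Undo the 70° rotation: the query point maps to (8.355, 3.360) in the un-rotated model frame. The nearest boundary edge runs (6.83, 6.17)→(17.00, 6.17); distance from the point to it = 2.81 mm. The point is inside the cross-section and 2.81 mm from the nearest boundary — more than the 0.4 mm shell width (1 × 0.4), so it's in the infill interior.

infill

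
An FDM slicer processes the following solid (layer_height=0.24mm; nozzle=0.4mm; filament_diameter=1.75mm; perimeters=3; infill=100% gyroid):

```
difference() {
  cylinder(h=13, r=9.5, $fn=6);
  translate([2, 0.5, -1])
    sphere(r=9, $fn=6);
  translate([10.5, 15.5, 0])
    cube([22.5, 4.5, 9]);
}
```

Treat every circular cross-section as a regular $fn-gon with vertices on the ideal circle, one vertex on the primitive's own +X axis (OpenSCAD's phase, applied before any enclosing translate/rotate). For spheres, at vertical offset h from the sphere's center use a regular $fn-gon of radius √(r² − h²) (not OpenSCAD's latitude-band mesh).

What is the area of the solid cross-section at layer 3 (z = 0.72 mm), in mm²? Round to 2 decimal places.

At z = 0.72 mm: the r=9.5 cylinder gives a regular 6-gon of circumradius 9.5 (constant along its height) (area = (6/2)·9.500²·sin(360°/6) = 234.48 mm²); the sphere at (2, 0.5): section is a regular 6-gon, circumradius = √(r²−h²) = √(9²−1.72²) = 8.834 (area = (6/2)·8.834²·sin(360°/6) = 202.76 mm²); the cube at (10.5, 15.5) (footprint 22.5×4.5) is included at this height (area 101.25 mm²); After the difference (first − rest): starting from the r=9.5 cylinder (234.48 mm²), the r=9 sphere at (2, 0.5) partially overlaps it — only the 182.20 mm² overlap (of its 202.76 mm²) is removed, clipping the outline; the 22.5×4.5 cube at (10.5, 15.5) misses the remaining region (no effect) — area = 52.28 mm². Overall, the cross-section is a single solid region. Net area = 52.28 mm².

52.28 mm²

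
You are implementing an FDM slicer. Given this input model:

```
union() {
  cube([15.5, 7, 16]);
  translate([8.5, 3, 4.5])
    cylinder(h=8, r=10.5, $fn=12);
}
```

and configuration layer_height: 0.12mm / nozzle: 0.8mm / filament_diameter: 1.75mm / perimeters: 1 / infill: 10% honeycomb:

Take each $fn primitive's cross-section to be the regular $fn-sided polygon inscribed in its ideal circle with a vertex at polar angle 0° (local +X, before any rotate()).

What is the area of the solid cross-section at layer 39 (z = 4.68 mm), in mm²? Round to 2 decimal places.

330.75 mm²

At z = 4.68 mm: the cube (footprint 15.5×7) is included at this height (area 108.50 mm²); the r=10.5 cylinder at (8.5, 3) gives a regular 12-gon of circumradius 10.5 (constant along its height) (area = (12/2)·10.500²·sin(360°/12) = 330.75 mm²); Combining (union): the 15.5×7 cube lies entirely inside the r=10.5 cylinder at (8.5, 3), so the union is just the r=10.5 cylinder at (8.5, 3) — area = 330.75 mm². Overall, the cross-section is a single solid region. Net area = 330.75 mm².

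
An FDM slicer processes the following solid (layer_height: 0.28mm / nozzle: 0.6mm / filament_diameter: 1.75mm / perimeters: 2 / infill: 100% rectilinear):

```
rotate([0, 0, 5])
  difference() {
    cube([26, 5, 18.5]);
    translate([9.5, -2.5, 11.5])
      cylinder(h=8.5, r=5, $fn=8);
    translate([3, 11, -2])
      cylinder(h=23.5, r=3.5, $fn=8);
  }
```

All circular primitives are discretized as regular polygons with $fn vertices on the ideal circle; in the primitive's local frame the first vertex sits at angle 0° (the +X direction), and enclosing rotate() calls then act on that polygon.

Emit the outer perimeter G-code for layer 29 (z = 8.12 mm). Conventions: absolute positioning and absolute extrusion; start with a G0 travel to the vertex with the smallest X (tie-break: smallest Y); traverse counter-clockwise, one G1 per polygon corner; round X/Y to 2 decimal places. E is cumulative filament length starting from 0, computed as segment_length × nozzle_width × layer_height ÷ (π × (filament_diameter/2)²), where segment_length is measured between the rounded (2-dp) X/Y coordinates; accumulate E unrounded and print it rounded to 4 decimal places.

G0 X-0.44 Y4.98 Z8.12
G1 X0.00 Y0.00 E0.3492
G1 X25.90 Y2.27 E2.1651
G1 X25.47 Y7.25 E2.5143
G1 X-0.44 Y4.98 E4.3309

At z = 8.12 mm: the cube is present — its section is the full 26×5 rectangle; the cylinder at (9.5, -2.5) is not intersected at this z (z outside [11.5, 20]); the r=3.5 cylinder at (3, 11) contributes a regular 8-gon of circumradius 3.5; Taking the first minus the rest: starting from the 26×5 cube, the r=3.5 cylinder at (3, 11) misses the remaining region (no effect) — 1 connected region; (whole slice rotated 5° about Z — lengths, areas and connectivity unchanged). The outline is a single polygon with 4 vertices. Extrusion per mm of travel: 0.6 × 0.28 / (π × 0.875²) = 0.069846. Accumulating E over each segment gives final E = 4.3309.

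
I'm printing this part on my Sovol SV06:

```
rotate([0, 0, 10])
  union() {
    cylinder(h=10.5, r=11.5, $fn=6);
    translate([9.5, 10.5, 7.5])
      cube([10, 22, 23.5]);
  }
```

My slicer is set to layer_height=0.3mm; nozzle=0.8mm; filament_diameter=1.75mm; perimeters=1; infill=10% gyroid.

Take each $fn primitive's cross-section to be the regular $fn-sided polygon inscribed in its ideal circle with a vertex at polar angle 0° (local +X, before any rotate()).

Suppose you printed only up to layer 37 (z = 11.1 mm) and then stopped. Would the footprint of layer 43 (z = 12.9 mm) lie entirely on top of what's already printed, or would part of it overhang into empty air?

Compare the two slices. At z = 11.1: the cylinder is absent (z outside [0, 10.5]); the 10×22 cube at (9.5, 10.5) contributes its full rectangle (area 220.00 mm²); Taking the union: only the 10×22 cube at (9.5, 10.5) is present, so the union is just that shape — area = 220.00 mm²; (whole slice rotated 10° about Z — lengths, areas and connectivity unchanged). At z = 12.9: the cylinder is absent (z outside [0, 10.5]); the cube at (9.5, 10.5) (footprint 10×22) is included at this height (area 220.00 mm²); Merging all regions: only the 10×22 cube at (9.5, 10.5) is present, so the union is just that shape — area = 220.00 mm²; (rotated 10° about Z; rotation is an isometry so areas/perimeters/island counts are preserved). Checking containment: the cross-section at z = 12.9 is a subset of the cross-section at z = 11.1.

entirely on top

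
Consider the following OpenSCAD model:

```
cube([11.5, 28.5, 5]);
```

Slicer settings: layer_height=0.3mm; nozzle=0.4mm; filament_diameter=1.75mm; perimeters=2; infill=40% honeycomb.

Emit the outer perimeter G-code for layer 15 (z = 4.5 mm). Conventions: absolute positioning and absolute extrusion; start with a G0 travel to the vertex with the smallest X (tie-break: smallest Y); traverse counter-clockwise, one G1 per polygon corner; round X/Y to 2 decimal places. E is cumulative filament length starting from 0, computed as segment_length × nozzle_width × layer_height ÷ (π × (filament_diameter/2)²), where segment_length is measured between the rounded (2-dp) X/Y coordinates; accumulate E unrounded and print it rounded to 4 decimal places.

G0 X0.00 Y0.00 Z4.50
G1 X11.50 Y0.00 E0.5737
G1 X11.50 Y28.50 E1.9956
G1 X0.00 Y28.50 E2.5693
G1 X0.00 Y0.00 E3.9912

At z = 4.5 mm: the cube is present — its section is the full 11.5×28.5 rectangle. The outline is a single polygon with 4 vertices. Extrusion per mm of travel: 0.4 × 0.3 / (π × 0.875²) = 0.049890. Accumulating E over each segment gives final E = 3.9912.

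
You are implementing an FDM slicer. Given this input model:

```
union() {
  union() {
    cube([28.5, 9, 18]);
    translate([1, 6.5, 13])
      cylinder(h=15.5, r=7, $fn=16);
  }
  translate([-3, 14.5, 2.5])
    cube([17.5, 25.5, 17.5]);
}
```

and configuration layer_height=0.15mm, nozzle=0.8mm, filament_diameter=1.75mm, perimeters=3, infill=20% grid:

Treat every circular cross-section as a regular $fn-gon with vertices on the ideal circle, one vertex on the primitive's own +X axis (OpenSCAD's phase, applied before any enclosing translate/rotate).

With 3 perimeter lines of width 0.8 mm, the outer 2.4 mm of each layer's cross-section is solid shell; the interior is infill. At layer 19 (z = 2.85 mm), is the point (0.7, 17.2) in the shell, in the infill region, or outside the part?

At z = 2.85 mm: the cube (footprint 28.5×9) is included at this height; the cylinder at (1, 6.5) is not intersected at this z (z outside [13, 28.5]); Merging all regions: only the 28.5×9 cube is present, so the union is just that shape — 1 connected region; the cube at (-3, 14.5) is present — its section is the full 17.5×25.5 rectangle; Merging all regions: the 2 present regions are separate (no shared area or edge), so areas and boundary lengths simply add and each stays a separate island — 2 connected regions. Overall, the cross-section has 2 separate islands. The nearest boundary edge runs (14.50, 14.50)→(-3.00, 14.50); distance from the point to it = 2.70 mm. (Shell/infill is judged within the island containing the point — the largest one.) The point is inside the cross-section and 2.70 mm from the nearest boundary — more than the 2.4 mm shell width (3 × 0.8), so it's in the infill interior.

infill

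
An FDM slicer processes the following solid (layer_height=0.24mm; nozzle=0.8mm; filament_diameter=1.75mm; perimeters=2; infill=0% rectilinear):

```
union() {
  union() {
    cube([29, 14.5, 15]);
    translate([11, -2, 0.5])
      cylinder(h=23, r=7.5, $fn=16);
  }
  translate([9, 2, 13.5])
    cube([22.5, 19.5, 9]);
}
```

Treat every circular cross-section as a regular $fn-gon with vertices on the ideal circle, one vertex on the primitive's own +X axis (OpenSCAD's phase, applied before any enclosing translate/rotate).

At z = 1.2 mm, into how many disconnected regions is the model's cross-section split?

At z = 1.2 mm: the cube is present — its section is the full 29×14.5 rectangle; the r=7.5 cylinder at (11, -2) gives a regular 16-gon of circumradius 7.5 (constant along its height); Merging all regions: the regions partially overlap (shared area 56.90 mm²), so overlapping operands fuse into one piece — 1 connected region; the cube at (9, 2) is absent (z outside [13.5, 22.5]); Taking the union: only that combined region is present, so the union is just that shape — 1 connected region. The result has 1 disconnected region.

1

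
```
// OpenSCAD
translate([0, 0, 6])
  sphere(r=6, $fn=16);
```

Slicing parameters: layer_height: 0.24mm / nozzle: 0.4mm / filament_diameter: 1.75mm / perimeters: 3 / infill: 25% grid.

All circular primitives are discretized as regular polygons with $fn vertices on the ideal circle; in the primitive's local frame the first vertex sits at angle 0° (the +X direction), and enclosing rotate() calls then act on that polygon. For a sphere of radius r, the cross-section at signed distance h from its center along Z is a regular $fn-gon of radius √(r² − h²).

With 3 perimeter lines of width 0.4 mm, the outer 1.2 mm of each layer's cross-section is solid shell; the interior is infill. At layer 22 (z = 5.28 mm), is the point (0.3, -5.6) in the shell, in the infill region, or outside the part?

At z = 5.28 mm: the r=6 sphere contributes a regular 16-gon of circumradius √(6²−0.72²) = 5.957. Overall, the cross-section is a single solid region. The nearest boundary edge runs (-0.00, -5.96)→(2.28, -5.50); distance from the point to it = 0.29 mm. The point is inside the cross-section, 0.29 mm from the nearest boundary — within the 1.2 mm shell band (3 × 0.4).

shell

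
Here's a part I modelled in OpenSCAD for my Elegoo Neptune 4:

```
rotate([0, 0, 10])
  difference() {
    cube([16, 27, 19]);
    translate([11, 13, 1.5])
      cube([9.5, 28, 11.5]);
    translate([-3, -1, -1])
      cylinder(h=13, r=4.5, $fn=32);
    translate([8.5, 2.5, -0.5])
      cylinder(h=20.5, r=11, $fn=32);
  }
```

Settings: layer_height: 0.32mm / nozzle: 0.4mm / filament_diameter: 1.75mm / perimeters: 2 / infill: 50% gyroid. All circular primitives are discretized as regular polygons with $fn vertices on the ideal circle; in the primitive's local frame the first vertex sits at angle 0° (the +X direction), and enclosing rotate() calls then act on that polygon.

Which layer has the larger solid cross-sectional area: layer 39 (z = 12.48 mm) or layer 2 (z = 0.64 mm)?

layer 2 (z = 0.64 mm)

Layer 39 (z = 12.48): the cube (footprint 16×27) is included at this height (area 432.00 mm²); the 9.5×28 cube at (11, 13) contributes its full rectangle (area 266.00 mm²); the cylinder at (-3, -1) is not intersected at this z (z outside [-1, 12]); the cylinder at (8.5, 2.5): section is a regular 32-gon, circumradius r=11 (area = (32/2)·11.000²·sin(360°/32) = 377.69 mm²); Taking the first minus the rest: starting from the 16×27 cube (432.00 mm²), the 9.5×28 cube at (11, 13) partially overlaps it — only the 70.00 mm² overlap (of its 266.00 mm²) is removed, clipping the outline; the r=11 cylinder at (8.5, 2.5) partially overlaps it — only the 197.97 mm² overlap (of its 377.69 mm²) is removed, clipping the outline — area = 164.03 mm²; (whole slice rotated 10° about Z — lengths, areas and connectivity unchanged). So its area = 164.03 mm². Layer 2 (z = 0.64): the 16×27 cube contributes its full rectangle (area 432.00 mm²); the cube at (11, 13) is not intersected at this z (z outside [1.5, 13]); the cylinder at (-3, -1): section is a regular 32-gon, circumradius r=4.5 (area = (32/2)·4.500²·sin(360°/32) = 63.21 mm²); the cylinder at (8.5, 2.5): section is a regular 32-gon, circumradius r=11 (area = (32/2)·11.000²·sin(360°/32) = 377.69 mm²); Subtracting the remaining from the first: starting from the 16×27 cube (432.00 mm²), the r=4.5 cylinder at (-3, -1) partially overlaps it — only the 1.98 mm² overlap (of its 63.21 mm²) is removed, clipping the outline; the r=11 cylinder at (8.5, 2.5) partially overlaps it — only the 196.04 mm² overlap (of its 377.69 mm²) is removed, clipping the outline — area = 233.97 mm²; (rotated 10° about Z; rotation is an isometry so areas/perimeters/island counts are preserved). So its area = 233.97 mm². Layer 2 is larger (233.97 vs 164.03 mm²).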